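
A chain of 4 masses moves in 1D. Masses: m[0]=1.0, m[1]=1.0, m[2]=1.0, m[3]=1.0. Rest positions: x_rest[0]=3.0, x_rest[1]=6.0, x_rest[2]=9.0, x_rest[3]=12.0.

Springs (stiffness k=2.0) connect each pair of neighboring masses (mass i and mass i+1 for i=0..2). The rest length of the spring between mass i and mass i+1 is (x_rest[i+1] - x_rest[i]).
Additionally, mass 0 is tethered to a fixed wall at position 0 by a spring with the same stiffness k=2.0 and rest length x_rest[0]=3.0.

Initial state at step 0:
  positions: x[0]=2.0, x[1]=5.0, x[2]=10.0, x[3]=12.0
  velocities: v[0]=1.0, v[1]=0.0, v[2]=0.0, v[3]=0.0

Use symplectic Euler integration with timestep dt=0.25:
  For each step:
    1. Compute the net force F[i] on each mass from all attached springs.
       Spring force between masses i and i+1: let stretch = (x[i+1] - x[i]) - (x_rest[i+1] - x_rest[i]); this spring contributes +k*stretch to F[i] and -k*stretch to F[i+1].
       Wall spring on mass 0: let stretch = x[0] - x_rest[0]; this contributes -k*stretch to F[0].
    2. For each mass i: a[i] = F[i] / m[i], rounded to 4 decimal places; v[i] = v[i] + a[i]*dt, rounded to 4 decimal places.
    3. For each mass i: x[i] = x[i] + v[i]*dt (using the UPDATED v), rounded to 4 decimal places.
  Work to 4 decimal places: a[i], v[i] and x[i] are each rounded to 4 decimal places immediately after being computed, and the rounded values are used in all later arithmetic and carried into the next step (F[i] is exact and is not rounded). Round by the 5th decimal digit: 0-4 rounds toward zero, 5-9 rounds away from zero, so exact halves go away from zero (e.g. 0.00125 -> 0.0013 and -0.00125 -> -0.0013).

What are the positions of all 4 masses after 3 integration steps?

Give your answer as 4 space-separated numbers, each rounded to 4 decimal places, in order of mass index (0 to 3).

Step 0: x=[2.0000 5.0000 10.0000 12.0000] v=[1.0000 0.0000 0.0000 0.0000]
Step 1: x=[2.3750 5.2500 9.6250 12.1250] v=[1.5000 1.0000 -1.5000 0.5000]
Step 2: x=[2.8125 5.6875 9.0156 12.3125] v=[1.7500 1.7500 -2.4375 0.7500]
Step 3: x=[3.2578 6.1817 8.4023 12.4629] v=[1.7813 1.9766 -2.4531 0.6016]

Answer: 3.2578 6.1817 8.4023 12.4629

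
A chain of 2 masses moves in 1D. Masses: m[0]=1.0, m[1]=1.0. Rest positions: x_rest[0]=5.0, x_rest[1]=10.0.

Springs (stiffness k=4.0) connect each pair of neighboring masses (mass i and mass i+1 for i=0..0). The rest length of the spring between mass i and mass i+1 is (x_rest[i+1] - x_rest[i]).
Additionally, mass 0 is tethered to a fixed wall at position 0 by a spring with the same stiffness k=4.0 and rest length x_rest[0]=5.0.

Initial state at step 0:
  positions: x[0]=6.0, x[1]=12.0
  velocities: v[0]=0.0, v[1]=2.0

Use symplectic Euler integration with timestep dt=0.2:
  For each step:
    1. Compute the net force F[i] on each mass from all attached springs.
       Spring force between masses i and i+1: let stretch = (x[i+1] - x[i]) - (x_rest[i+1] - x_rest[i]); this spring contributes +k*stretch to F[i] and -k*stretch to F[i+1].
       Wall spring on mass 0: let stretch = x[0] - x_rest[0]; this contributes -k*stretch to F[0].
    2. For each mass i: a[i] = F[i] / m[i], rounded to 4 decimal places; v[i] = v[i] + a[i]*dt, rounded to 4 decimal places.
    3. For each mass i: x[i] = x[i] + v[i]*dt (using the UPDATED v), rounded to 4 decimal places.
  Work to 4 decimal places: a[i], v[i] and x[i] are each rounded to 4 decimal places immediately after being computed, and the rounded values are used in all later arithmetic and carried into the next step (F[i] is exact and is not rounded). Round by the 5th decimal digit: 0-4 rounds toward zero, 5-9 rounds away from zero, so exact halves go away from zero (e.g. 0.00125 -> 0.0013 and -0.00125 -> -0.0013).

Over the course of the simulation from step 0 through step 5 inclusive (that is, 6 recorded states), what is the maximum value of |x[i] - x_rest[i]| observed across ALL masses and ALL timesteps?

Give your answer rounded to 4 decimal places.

Answer: 2.2816

Derivation:
Step 0: x=[6.0000 12.0000] v=[0.0000 2.0000]
Step 1: x=[6.0000 12.2400] v=[0.0000 1.2000]
Step 2: x=[6.0384 12.2816] v=[0.1920 0.2080]
Step 3: x=[6.1096 12.1243] v=[0.3558 -0.7866]
Step 4: x=[6.1656 11.8046] v=[0.2799 -1.5984]
Step 5: x=[6.1373 11.3827] v=[-0.1414 -2.1096]
Max displacement = 2.2816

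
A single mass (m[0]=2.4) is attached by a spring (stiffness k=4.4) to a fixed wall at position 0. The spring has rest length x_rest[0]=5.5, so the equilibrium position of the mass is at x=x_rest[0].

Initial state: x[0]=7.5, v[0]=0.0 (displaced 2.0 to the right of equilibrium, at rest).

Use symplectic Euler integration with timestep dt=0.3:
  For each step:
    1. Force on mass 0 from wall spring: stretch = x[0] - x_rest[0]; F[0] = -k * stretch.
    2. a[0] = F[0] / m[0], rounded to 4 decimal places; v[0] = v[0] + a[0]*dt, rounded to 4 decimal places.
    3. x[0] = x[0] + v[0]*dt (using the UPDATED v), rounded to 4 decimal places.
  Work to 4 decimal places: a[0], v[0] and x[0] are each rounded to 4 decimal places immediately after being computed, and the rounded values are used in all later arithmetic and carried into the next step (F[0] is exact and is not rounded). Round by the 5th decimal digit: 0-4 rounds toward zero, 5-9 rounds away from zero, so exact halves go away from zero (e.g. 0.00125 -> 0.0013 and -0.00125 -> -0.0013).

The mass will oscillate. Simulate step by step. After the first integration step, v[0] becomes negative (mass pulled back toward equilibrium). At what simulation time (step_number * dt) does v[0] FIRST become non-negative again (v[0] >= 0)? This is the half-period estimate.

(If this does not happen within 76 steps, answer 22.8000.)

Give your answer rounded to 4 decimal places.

Step 0: x=[7.5000] v=[0.0000]
Step 1: x=[7.1700] v=[-1.1000]
Step 2: x=[6.5645] v=[-2.0185]
Step 3: x=[5.7833] v=[-2.6040]
Step 4: x=[4.9554] v=[-2.7598]
Step 5: x=[4.2173] v=[-2.4603]
Step 6: x=[3.6909] v=[-1.7548]
Step 7: x=[3.4630] v=[-0.7598]
Step 8: x=[3.5712] v=[0.3606]
First v>=0 after going negative at step 8, time=2.4000

Answer: 2.4000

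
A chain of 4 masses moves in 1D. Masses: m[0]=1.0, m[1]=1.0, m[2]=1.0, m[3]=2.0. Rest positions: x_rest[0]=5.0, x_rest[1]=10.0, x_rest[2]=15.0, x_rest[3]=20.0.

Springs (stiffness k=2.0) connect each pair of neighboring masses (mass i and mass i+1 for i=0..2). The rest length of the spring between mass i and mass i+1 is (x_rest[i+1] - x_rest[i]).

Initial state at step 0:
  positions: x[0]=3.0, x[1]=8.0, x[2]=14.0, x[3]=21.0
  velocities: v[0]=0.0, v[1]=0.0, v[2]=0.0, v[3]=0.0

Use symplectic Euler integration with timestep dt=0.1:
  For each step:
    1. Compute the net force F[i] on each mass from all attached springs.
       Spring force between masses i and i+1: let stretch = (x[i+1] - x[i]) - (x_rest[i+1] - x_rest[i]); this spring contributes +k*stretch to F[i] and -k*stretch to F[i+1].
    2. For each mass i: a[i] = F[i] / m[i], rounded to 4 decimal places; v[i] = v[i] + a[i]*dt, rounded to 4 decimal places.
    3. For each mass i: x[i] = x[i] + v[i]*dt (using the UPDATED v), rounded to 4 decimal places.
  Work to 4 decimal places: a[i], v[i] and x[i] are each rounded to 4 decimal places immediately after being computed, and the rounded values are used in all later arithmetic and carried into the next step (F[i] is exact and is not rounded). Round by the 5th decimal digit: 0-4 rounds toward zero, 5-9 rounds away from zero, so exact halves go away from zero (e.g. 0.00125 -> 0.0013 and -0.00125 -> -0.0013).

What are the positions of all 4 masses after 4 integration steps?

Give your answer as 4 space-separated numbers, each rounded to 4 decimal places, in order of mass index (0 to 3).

Step 0: x=[3.0000 8.0000 14.0000 21.0000] v=[0.0000 0.0000 0.0000 0.0000]
Step 1: x=[3.0000 8.0200 14.0200 20.9800] v=[0.0000 0.2000 0.2000 -0.2000]
Step 2: x=[3.0004 8.0596 14.0592 20.9404] v=[0.0040 0.3960 0.3920 -0.3960]
Step 3: x=[3.0020 8.1180 14.1160 20.8820] v=[0.0158 0.5841 0.5683 -0.5841]
Step 4: x=[3.0059 8.1941 14.1882 20.8059] v=[0.0390 0.7605 0.7219 -0.7607]

Answer: 3.0059 8.1941 14.1882 20.8059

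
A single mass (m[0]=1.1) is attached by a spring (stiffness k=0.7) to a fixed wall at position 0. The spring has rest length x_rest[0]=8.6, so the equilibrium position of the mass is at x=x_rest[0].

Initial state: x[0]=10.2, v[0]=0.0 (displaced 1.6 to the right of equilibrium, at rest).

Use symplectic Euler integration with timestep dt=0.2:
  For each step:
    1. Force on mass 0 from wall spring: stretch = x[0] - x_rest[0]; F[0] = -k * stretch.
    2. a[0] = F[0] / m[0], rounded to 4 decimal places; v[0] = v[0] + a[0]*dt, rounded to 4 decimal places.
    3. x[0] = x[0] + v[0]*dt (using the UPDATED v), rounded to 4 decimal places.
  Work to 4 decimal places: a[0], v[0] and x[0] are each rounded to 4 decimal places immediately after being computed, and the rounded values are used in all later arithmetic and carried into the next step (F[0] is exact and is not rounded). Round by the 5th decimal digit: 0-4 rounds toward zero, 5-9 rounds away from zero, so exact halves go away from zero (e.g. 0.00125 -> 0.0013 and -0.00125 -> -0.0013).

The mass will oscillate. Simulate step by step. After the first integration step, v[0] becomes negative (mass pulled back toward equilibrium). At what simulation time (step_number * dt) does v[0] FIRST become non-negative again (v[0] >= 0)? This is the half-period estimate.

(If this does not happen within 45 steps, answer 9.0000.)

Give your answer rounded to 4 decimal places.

Step 0: x=[10.2000] v=[0.0000]
Step 1: x=[10.1593] v=[-0.2036]
Step 2: x=[10.0789] v=[-0.4021]
Step 3: x=[9.9608] v=[-0.5903]
Step 4: x=[9.8081] v=[-0.7635]
Step 5: x=[9.6246] v=[-0.9173]
Step 6: x=[9.4151] v=[-1.0477]
Step 7: x=[9.1848] v=[-1.1514]
Step 8: x=[8.9396] v=[-1.2258]
Step 9: x=[8.6858] v=[-1.2690]
Step 10: x=[8.4298] v=[-1.2799]
Step 11: x=[8.1782] v=[-1.2582]
Step 12: x=[7.9373] v=[-1.2045]
Step 13: x=[7.7133] v=[-1.1202]
Step 14: x=[7.5118] v=[-1.0073]
Step 15: x=[7.3380] v=[-0.8688]
Step 16: x=[7.1964] v=[-0.7082]
Step 17: x=[7.0905] v=[-0.5296]
Step 18: x=[7.0230] v=[-0.3375]
Step 19: x=[6.9956] v=[-0.1368]
Step 20: x=[7.0091] v=[0.0674]
First v>=0 after going negative at step 20, time=4.0000

Answer: 4.0000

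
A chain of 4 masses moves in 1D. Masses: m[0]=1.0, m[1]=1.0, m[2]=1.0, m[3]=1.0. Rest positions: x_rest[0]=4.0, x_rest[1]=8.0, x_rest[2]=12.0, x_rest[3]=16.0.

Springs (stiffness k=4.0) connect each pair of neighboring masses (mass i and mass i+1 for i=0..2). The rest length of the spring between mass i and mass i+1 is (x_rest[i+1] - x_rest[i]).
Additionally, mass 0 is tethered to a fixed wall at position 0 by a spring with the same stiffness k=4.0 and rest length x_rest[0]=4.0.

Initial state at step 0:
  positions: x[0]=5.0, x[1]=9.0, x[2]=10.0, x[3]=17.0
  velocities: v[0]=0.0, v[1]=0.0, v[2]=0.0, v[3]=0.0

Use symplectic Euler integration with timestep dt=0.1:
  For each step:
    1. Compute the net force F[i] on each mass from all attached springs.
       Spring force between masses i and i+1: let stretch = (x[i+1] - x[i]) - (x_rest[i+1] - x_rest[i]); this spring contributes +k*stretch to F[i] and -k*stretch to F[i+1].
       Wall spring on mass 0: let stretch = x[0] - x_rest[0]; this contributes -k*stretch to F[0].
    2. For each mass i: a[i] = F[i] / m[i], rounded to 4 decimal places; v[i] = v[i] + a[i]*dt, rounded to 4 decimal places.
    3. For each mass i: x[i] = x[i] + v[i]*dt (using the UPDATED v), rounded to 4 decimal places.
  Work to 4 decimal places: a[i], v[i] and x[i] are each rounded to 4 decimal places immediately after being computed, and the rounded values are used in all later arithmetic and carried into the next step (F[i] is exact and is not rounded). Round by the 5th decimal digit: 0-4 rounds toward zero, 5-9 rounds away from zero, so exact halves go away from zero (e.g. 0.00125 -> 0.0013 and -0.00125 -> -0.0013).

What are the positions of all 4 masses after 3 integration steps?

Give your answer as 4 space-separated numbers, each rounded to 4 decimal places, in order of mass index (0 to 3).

Step 0: x=[5.0000 9.0000 10.0000 17.0000] v=[0.0000 0.0000 0.0000 0.0000]
Step 1: x=[4.9600 8.8800 10.2400 16.8800] v=[-0.4000 -1.2000 2.4000 -1.2000]
Step 2: x=[4.8784 8.6576 10.6912 16.6544] v=[-0.8160 -2.2240 4.5120 -2.2560]
Step 3: x=[4.7528 8.3654 11.2996 16.3503] v=[-1.2557 -2.9222 6.0838 -3.0413]

Answer: 4.7528 8.3654 11.2996 16.3503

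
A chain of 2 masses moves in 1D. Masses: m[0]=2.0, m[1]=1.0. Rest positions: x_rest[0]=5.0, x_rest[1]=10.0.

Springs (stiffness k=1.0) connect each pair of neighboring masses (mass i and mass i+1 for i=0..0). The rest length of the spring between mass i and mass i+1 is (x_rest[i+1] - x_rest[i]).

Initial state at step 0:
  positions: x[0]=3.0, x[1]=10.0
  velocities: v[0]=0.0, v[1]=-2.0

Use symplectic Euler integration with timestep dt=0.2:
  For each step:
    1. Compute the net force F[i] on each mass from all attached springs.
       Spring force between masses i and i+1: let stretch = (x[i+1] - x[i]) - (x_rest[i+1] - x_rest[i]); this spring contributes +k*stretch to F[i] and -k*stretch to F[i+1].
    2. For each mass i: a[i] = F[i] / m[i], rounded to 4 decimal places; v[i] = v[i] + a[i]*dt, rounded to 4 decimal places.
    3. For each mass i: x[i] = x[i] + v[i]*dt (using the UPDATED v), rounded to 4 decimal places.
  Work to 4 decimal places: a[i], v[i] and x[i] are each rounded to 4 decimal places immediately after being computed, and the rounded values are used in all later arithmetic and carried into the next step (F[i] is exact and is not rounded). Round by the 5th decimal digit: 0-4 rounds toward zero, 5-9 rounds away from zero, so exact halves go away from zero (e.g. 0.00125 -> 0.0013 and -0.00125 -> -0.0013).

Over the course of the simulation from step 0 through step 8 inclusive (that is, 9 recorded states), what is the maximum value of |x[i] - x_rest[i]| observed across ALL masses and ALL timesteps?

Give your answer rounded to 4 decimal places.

Step 0: x=[3.0000 10.0000] v=[0.0000 -2.0000]
Step 1: x=[3.0400 9.5200] v=[0.2000 -2.4000]
Step 2: x=[3.1096 8.9808] v=[0.3480 -2.6960]
Step 3: x=[3.1966 8.4068] v=[0.4351 -2.8702]
Step 4: x=[3.2878 7.8244] v=[0.4561 -2.9122]
Step 5: x=[3.3698 7.2605] v=[0.4098 -2.8195]
Step 6: x=[3.4296 6.7410] v=[0.2989 -2.5976]
Step 7: x=[3.4556 6.2890] v=[0.1300 -2.2599]
Step 8: x=[3.4383 5.9237] v=[-0.0867 -1.8266]
Max displacement = 4.0763

Answer: 4.0763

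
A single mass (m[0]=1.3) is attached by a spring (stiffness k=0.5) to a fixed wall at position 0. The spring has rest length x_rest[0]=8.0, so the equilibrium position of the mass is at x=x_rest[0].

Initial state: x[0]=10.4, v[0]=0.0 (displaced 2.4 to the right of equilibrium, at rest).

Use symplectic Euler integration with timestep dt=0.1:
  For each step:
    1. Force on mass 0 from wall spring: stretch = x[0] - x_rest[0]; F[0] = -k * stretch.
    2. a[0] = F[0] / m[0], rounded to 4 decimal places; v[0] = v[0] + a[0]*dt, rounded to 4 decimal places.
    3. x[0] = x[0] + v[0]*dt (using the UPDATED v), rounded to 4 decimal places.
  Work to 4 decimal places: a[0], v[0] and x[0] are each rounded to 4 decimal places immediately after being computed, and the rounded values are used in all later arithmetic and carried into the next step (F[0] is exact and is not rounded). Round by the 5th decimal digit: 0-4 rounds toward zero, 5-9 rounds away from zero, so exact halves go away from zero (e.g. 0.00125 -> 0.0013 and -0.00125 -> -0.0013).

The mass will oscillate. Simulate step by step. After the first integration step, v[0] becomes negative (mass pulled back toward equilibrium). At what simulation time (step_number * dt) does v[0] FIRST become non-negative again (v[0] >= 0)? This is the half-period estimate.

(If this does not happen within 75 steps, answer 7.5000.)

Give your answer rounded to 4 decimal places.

Step 0: x=[10.4000] v=[0.0000]
Step 1: x=[10.3908] v=[-0.0923]
Step 2: x=[10.3724] v=[-0.1843]
Step 3: x=[10.3448] v=[-0.2756]
Step 4: x=[10.3082] v=[-0.3658]
Step 5: x=[10.2627] v=[-0.4546]
Step 6: x=[10.2085] v=[-0.5416]
Step 7: x=[10.1459] v=[-0.6265]
Step 8: x=[10.0750] v=[-0.7090]
Step 9: x=[9.9961] v=[-0.7888]
Step 10: x=[9.9095] v=[-0.8656]
Step 11: x=[9.8156] v=[-0.9390]
Step 12: x=[9.7147] v=[-1.0088]
Step 13: x=[9.6072] v=[-1.0748]
Step 14: x=[9.4935] v=[-1.1366]
Step 15: x=[9.3741] v=[-1.1940]
Step 16: x=[9.2494] v=[-1.2469]
Step 17: x=[9.1199] v=[-1.2950]
Step 18: x=[8.9861] v=[-1.3381]
Step 19: x=[8.8485] v=[-1.3760]
Step 20: x=[8.7076] v=[-1.4086]
Step 21: x=[8.5640] v=[-1.4358]
Step 22: x=[8.4183] v=[-1.4575]
Step 23: x=[8.2709] v=[-1.4736]
Step 24: x=[8.1225] v=[-1.4840]
Step 25: x=[7.9736] v=[-1.4887]
Step 26: x=[7.8248] v=[-1.4877]
Step 27: x=[7.6767] v=[-1.4810]
Step 28: x=[7.5298] v=[-1.4686]
Step 29: x=[7.3848] v=[-1.4505]
Step 30: x=[7.2421] v=[-1.4268]
Step 31: x=[7.1023] v=[-1.3977]
Step 32: x=[6.9660] v=[-1.3632]
Step 33: x=[6.8337] v=[-1.3234]
Step 34: x=[6.7059] v=[-1.2785]
Step 35: x=[6.5830] v=[-1.2287]
Step 36: x=[6.4656] v=[-1.1742]
Step 37: x=[6.3541] v=[-1.1152]
Step 38: x=[6.2489] v=[-1.0519]
Step 39: x=[6.1504] v=[-0.9846]
Step 40: x=[6.0591] v=[-0.9135]
Step 41: x=[5.9752] v=[-0.8389]
Step 42: x=[5.8991] v=[-0.7610]
Step 43: x=[5.8311] v=[-0.6802]
Step 44: x=[5.7714] v=[-0.5968]
Step 45: x=[5.7203] v=[-0.5111]
Step 46: x=[5.6780] v=[-0.4234]
Step 47: x=[5.6446] v=[-0.3341]
Step 48: x=[5.6203] v=[-0.2435]
Step 49: x=[5.6051] v=[-0.1520]
Step 50: x=[5.5991] v=[-0.0599]
Step 51: x=[5.6023] v=[0.0324]
First v>=0 after going negative at step 51, time=5.1000

Answer: 5.1000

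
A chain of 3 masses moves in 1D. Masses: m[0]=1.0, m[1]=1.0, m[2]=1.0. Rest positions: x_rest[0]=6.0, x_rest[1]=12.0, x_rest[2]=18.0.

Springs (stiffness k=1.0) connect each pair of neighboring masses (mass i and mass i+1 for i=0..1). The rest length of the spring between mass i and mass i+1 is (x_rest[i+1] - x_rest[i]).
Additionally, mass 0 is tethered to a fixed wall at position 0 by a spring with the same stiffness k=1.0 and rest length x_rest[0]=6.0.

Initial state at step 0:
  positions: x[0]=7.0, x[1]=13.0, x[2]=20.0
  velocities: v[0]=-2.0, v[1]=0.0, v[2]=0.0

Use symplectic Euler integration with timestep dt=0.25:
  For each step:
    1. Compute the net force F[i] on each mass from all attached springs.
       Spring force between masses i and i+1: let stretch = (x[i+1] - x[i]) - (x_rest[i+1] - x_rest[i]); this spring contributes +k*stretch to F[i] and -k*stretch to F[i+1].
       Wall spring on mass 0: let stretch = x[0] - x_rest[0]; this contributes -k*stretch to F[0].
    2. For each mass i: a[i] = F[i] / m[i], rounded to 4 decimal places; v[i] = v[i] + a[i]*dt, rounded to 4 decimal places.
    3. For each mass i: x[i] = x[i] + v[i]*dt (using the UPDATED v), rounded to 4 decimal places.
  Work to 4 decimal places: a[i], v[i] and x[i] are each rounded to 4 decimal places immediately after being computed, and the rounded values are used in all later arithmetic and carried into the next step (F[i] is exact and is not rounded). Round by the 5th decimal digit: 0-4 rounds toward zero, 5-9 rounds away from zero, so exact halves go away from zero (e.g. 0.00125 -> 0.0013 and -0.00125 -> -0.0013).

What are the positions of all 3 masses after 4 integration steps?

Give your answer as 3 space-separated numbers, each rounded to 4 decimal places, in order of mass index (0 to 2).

Answer: 5.1023 13.1449 19.4711

Derivation:
Step 0: x=[7.0000 13.0000 20.0000] v=[-2.0000 0.0000 0.0000]
Step 1: x=[6.4375 13.0625 19.9375] v=[-2.2500 0.2500 -0.2500]
Step 2: x=[5.8867 13.1406 19.8203] v=[-2.2031 0.3125 -0.4688]
Step 3: x=[5.4214 13.1829 19.6606] v=[-1.8613 0.1690 -0.6387]
Step 4: x=[5.1023 13.1449 19.4711] v=[-1.2763 -0.1520 -0.7581]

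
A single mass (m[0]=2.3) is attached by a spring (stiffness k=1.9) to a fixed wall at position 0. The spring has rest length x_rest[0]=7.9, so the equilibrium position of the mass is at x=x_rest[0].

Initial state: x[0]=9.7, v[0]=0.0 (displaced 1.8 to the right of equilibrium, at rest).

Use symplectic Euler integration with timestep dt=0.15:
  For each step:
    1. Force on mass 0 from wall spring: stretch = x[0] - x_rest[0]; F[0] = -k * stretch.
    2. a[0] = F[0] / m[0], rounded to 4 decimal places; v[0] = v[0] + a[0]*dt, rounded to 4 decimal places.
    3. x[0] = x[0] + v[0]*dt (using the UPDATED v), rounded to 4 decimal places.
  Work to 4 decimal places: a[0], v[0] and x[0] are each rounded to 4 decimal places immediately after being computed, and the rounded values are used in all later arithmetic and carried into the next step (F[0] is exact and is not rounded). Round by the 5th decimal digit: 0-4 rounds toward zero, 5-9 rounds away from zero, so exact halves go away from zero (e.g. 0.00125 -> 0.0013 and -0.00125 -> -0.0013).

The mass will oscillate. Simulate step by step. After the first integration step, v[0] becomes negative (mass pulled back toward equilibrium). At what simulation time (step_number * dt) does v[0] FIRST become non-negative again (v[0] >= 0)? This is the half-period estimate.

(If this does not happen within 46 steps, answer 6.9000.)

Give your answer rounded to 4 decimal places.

Step 0: x=[9.7000] v=[0.0000]
Step 1: x=[9.6665] v=[-0.2231]
Step 2: x=[9.6002] v=[-0.4420]
Step 3: x=[9.5023] v=[-0.6527]
Step 4: x=[9.3746] v=[-0.8512]
Step 5: x=[9.2195] v=[-1.0339]
Step 6: x=[9.0399] v=[-1.1974]
Step 7: x=[8.8391] v=[-1.3387]
Step 8: x=[8.6208] v=[-1.4551]
Step 9: x=[8.3891] v=[-1.5444]
Step 10: x=[8.1484] v=[-1.6050]
Step 11: x=[7.9030] v=[-1.6358]
Step 12: x=[7.6576] v=[-1.6362]
Step 13: x=[7.4167] v=[-1.6062]
Step 14: x=[7.1848] v=[-1.5463]
Step 15: x=[6.9661] v=[-1.4577]
Step 16: x=[6.7648] v=[-1.3420]
Step 17: x=[6.5846] v=[-1.2013]
Step 18: x=[6.4289] v=[-1.0383]
Step 19: x=[6.3005] v=[-0.8560]
Step 20: x=[6.2018] v=[-0.6578]
Step 21: x=[6.1347] v=[-0.4474]
Step 22: x=[6.1004] v=[-0.2287]
Step 23: x=[6.0995] v=[-0.0057]
Step 24: x=[6.1321] v=[0.2174]
First v>=0 after going negative at step 24, time=3.6000

Answer: 3.6000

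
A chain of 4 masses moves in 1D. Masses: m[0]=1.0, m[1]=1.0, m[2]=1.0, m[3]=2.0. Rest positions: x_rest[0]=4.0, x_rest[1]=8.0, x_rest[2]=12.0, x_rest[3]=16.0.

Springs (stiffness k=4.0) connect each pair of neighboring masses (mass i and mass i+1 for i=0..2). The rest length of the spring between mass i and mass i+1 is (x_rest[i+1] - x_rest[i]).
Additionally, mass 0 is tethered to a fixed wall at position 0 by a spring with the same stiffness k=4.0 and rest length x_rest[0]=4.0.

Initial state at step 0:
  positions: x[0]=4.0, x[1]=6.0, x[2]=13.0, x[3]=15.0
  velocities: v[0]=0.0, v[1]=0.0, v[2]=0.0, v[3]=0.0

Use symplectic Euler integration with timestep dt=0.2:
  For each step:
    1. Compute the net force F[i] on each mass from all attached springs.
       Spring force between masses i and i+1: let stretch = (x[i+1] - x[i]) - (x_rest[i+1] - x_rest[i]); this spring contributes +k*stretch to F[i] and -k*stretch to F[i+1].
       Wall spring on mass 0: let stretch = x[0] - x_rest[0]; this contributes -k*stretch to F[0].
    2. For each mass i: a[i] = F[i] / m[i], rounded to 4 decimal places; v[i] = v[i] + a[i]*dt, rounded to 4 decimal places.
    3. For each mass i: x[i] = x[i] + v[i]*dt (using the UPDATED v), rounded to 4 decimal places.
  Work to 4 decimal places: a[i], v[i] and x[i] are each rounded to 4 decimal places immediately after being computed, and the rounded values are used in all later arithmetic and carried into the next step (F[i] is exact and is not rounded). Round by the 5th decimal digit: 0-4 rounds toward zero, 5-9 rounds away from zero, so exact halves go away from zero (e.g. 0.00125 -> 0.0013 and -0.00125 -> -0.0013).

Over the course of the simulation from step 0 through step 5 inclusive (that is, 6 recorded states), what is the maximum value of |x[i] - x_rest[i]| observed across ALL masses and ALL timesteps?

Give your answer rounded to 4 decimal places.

Answer: 2.2339

Derivation:
Step 0: x=[4.0000 6.0000 13.0000 15.0000] v=[0.0000 0.0000 0.0000 0.0000]
Step 1: x=[3.6800 6.8000 12.2000 15.1600] v=[-1.6000 4.0000 -4.0000 0.8000]
Step 2: x=[3.2704 7.9648 11.0096 15.4032] v=[-2.0480 5.8240 -5.9520 1.2160]
Step 3: x=[3.0886 8.8657 10.0350 15.6149] v=[-0.9088 4.5043 -4.8730 1.0586]
Step 4: x=[3.3370 9.0293 9.7661 15.7002] v=[1.2420 0.8181 -1.3445 0.4266]
Step 5: x=[3.9622 8.4000 10.3288 15.6308] v=[3.1262 -3.1463 2.8133 -0.3470]
Max displacement = 2.2339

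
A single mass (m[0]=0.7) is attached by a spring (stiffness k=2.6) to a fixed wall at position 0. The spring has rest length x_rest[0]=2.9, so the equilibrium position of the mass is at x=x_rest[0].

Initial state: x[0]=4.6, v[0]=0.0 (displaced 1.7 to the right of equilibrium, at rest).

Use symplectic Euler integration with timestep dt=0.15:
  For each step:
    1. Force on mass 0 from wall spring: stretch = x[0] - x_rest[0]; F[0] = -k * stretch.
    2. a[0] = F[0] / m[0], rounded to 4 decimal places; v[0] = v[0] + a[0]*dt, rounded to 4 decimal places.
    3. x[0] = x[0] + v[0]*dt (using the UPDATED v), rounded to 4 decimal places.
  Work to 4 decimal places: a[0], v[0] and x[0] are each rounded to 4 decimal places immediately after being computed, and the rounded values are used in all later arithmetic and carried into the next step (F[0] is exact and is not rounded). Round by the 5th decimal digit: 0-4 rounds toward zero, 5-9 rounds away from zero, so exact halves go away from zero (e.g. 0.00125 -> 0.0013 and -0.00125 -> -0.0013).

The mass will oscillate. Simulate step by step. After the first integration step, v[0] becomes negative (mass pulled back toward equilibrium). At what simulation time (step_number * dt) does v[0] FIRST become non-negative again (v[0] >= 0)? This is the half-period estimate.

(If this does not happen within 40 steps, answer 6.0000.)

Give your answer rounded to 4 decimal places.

Step 0: x=[4.6000] v=[0.0000]
Step 1: x=[4.4579] v=[-0.9471]
Step 2: x=[4.1856] v=[-1.8151]
Step 3: x=[3.8059] v=[-2.5314]
Step 4: x=[3.3505] v=[-3.0361]
Step 5: x=[2.8574] v=[-3.2871]
Step 6: x=[2.3679] v=[-3.2634]
Step 7: x=[1.9229] v=[-2.9669]
Step 8: x=[1.5595] v=[-2.4225]
Step 9: x=[1.3081] v=[-1.6757]
Step 10: x=[1.1898] v=[-0.7888]
Step 11: x=[1.2144] v=[0.1640]
First v>=0 after going negative at step 11, time=1.6500

Answer: 1.6500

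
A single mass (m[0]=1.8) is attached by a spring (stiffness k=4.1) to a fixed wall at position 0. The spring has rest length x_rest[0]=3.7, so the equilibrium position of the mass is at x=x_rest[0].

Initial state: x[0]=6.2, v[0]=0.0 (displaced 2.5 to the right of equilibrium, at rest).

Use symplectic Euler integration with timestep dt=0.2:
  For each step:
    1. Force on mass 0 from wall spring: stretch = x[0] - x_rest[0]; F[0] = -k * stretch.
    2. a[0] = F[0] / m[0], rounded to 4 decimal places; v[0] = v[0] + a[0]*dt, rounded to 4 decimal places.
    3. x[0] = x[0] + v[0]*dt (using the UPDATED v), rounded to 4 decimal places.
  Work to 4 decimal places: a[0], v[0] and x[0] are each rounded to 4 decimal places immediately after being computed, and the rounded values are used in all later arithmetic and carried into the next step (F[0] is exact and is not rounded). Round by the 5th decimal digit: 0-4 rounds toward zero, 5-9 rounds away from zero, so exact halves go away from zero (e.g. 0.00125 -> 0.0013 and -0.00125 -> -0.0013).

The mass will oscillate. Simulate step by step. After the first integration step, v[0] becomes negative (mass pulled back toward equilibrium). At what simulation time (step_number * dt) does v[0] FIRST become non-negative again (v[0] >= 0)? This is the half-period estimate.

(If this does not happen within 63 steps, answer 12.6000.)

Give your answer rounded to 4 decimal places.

Step 0: x=[6.2000] v=[0.0000]
Step 1: x=[5.9722] v=[-1.1389]
Step 2: x=[5.5374] v=[-2.1740]
Step 3: x=[4.9352] v=[-3.0110]
Step 4: x=[4.2205] v=[-3.5737]
Step 5: x=[3.4583] v=[-3.8108]
Step 6: x=[2.7182] v=[-3.7007]
Step 7: x=[2.0675] v=[-3.2534]
Step 8: x=[1.5656] v=[-2.5097]
Step 9: x=[1.2581] v=[-1.5374]
Step 10: x=[1.1731] v=[-0.4250]
Step 11: x=[1.3183] v=[0.7261]
First v>=0 after going negative at step 11, time=2.2000

Answer: 2.2000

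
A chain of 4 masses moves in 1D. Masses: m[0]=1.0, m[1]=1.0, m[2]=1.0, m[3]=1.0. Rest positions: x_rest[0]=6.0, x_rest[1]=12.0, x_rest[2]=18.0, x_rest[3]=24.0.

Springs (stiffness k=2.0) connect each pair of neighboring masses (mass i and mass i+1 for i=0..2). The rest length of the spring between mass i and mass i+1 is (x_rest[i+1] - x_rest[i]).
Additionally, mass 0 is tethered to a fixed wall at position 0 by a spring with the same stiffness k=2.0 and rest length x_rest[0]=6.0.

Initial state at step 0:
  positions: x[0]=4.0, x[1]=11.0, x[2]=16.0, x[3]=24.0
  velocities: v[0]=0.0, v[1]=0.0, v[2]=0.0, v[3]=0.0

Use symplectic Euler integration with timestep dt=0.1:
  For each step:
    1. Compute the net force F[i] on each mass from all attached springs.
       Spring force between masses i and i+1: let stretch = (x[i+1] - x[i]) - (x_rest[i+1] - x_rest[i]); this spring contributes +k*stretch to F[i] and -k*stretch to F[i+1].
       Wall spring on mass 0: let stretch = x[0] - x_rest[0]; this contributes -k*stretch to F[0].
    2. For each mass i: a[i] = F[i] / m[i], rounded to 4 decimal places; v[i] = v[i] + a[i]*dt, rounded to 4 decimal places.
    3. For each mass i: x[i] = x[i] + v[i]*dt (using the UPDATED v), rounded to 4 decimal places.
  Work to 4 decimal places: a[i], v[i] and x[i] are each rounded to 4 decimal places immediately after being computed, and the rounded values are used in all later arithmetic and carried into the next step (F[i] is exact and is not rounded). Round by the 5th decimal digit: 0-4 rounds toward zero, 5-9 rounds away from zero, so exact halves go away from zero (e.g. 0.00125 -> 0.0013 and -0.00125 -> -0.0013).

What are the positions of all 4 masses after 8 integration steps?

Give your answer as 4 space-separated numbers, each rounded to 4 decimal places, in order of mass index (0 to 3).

Step 0: x=[4.0000 11.0000 16.0000 24.0000] v=[0.0000 0.0000 0.0000 0.0000]
Step 1: x=[4.0600 10.9600 16.0600 23.9600] v=[0.6000 -0.4000 0.6000 -0.4000]
Step 2: x=[4.1768 10.8840 16.1760 23.8820] v=[1.1680 -0.7600 1.1600 -0.7800]
Step 3: x=[4.3442 10.7797 16.3403 23.7699] v=[1.6741 -1.0430 1.6428 -1.1212]
Step 4: x=[4.5534 10.6579 16.5420 23.6292] v=[2.0924 -1.2180 2.0166 -1.4071]
Step 5: x=[4.7937 10.5317 16.7677 23.4668] v=[2.4026 -1.2621 2.2572 -1.6245]
Step 6: x=[5.0529 10.4155 17.0027 23.2904] v=[2.5915 -1.1625 2.3498 -1.7643]
Step 7: x=[5.3182 10.3237 17.2317 23.1082] v=[2.6534 -0.9176 2.2899 -1.8218]
Step 8: x=[5.5773 10.2700 17.4401 22.9285] v=[2.5909 -0.5371 2.0836 -1.7971]

Answer: 5.5773 10.2700 17.4401 22.9285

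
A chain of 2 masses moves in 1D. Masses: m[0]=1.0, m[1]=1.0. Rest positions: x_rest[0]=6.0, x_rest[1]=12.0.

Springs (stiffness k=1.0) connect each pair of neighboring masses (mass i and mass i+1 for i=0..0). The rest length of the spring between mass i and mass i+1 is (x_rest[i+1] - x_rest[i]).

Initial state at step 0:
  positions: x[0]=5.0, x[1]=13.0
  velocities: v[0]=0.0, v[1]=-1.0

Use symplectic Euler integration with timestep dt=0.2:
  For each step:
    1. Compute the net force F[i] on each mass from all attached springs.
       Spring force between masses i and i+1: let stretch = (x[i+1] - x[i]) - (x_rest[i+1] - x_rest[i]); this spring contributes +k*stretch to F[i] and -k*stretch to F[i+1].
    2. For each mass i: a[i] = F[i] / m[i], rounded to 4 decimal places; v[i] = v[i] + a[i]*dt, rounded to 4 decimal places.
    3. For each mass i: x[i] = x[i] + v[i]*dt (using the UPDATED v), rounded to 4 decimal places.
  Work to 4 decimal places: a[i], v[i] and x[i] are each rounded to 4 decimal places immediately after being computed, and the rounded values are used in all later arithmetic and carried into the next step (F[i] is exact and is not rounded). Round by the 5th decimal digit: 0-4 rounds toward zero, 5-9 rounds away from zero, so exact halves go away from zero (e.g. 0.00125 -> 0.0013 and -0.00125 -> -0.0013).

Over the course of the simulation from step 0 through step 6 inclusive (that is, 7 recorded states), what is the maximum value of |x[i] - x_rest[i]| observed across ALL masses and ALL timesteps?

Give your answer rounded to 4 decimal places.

Step 0: x=[5.0000 13.0000] v=[0.0000 -1.0000]
Step 1: x=[5.0800 12.7200] v=[0.4000 -1.4000]
Step 2: x=[5.2256 12.3744] v=[0.7280 -1.7280]
Step 3: x=[5.4172 11.9828] v=[0.9578 -1.9578]
Step 4: x=[5.6314 11.5686] v=[1.0709 -2.0709]
Step 5: x=[5.8431 11.1569] v=[1.0583 -2.0583]
Step 6: x=[6.0273 10.7727] v=[0.9211 -1.9211]
Max displacement = 1.2273

Answer: 1.2273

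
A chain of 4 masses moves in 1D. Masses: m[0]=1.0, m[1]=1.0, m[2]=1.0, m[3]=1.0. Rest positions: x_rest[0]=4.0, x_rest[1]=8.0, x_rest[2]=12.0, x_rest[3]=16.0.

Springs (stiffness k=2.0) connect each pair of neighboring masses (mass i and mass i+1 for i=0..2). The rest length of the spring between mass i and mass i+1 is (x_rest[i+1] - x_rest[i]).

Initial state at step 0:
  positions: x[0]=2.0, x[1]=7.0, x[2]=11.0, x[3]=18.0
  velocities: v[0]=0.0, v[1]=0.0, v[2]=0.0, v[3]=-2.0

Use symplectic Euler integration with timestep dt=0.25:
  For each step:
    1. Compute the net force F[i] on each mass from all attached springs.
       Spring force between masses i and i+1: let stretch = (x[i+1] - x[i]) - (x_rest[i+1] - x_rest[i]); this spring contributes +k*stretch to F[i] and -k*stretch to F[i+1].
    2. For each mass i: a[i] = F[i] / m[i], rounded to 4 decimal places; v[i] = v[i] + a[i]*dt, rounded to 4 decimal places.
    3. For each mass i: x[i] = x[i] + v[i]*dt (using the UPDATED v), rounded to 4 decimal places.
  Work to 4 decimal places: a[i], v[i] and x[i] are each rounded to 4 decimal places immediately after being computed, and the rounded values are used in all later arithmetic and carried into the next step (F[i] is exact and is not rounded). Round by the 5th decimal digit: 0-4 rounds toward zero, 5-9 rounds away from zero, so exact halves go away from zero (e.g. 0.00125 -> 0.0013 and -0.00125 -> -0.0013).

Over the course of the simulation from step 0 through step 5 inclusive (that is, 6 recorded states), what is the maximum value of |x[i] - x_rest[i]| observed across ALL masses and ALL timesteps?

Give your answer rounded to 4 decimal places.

Step 0: x=[2.0000 7.0000 11.0000 18.0000] v=[0.0000 0.0000 0.0000 -2.0000]
Step 1: x=[2.1250 6.8750 11.3750 17.1250] v=[0.5000 -0.5000 1.5000 -3.5000]
Step 2: x=[2.3438 6.7188 11.9063 16.0313] v=[0.8750 -0.6250 2.1250 -4.3750]
Step 3: x=[2.6094 6.6641 12.3048 14.9219] v=[1.0625 -0.2188 1.5938 -4.4375]
Step 4: x=[2.8819 6.8077 12.3253 13.9854] v=[1.0899 0.5742 0.0820 -3.7461]
Step 5: x=[3.1451 7.1502 11.8636 13.3414] v=[1.0528 1.3701 -1.8468 -2.5762]
Max displacement = 2.6586

Answer: 2.6586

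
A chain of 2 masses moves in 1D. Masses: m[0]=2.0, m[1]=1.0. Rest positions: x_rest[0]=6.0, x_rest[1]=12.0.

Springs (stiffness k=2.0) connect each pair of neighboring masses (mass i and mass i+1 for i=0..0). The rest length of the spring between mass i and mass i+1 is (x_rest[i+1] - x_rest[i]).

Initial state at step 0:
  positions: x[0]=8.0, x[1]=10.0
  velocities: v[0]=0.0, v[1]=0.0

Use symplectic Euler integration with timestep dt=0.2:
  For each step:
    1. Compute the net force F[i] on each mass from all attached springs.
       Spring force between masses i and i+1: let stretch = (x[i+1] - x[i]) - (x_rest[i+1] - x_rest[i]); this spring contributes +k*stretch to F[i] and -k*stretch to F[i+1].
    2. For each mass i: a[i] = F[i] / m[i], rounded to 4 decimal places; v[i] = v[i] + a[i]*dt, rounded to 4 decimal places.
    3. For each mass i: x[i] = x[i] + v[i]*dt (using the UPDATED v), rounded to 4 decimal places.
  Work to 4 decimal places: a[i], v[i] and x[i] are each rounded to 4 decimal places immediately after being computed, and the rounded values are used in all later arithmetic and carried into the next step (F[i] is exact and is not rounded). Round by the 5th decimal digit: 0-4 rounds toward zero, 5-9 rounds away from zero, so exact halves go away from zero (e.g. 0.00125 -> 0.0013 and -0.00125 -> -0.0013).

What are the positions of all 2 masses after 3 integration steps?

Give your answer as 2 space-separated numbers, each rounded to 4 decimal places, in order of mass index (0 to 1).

Answer: 7.1337 11.7326

Derivation:
Step 0: x=[8.0000 10.0000] v=[0.0000 0.0000]
Step 1: x=[7.8400 10.3200] v=[-0.8000 1.6000]
Step 2: x=[7.5392 10.9216] v=[-1.5040 3.0080]
Step 3: x=[7.1337 11.7326] v=[-2.0275 4.0550]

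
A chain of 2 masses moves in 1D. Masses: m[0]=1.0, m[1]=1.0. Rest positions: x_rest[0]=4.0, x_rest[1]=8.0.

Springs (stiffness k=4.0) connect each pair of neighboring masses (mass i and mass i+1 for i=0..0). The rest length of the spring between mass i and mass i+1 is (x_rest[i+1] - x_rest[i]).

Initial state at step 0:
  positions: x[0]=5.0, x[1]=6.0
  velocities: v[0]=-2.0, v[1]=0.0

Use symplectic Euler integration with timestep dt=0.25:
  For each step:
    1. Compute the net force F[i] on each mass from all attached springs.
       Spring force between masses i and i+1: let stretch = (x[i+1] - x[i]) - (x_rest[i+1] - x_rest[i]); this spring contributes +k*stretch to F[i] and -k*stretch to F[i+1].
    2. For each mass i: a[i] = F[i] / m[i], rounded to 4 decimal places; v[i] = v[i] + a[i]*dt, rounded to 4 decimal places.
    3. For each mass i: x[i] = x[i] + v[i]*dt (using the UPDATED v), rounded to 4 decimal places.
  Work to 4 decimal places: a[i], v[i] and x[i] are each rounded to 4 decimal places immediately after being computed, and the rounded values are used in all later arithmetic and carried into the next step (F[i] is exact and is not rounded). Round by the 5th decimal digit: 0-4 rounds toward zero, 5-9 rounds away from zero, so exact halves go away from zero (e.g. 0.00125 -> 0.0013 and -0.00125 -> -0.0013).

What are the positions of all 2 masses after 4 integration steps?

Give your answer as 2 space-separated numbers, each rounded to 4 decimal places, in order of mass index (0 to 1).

Answer: 0.8125 8.1875

Derivation:
Step 0: x=[5.0000 6.0000] v=[-2.0000 0.0000]
Step 1: x=[3.7500 6.7500] v=[-5.0000 3.0000]
Step 2: x=[2.2500 7.7500] v=[-6.0000 4.0000]
Step 3: x=[1.1250 8.3750] v=[-4.5000 2.5000]
Step 4: x=[0.8125 8.1875] v=[-1.2500 -0.7500]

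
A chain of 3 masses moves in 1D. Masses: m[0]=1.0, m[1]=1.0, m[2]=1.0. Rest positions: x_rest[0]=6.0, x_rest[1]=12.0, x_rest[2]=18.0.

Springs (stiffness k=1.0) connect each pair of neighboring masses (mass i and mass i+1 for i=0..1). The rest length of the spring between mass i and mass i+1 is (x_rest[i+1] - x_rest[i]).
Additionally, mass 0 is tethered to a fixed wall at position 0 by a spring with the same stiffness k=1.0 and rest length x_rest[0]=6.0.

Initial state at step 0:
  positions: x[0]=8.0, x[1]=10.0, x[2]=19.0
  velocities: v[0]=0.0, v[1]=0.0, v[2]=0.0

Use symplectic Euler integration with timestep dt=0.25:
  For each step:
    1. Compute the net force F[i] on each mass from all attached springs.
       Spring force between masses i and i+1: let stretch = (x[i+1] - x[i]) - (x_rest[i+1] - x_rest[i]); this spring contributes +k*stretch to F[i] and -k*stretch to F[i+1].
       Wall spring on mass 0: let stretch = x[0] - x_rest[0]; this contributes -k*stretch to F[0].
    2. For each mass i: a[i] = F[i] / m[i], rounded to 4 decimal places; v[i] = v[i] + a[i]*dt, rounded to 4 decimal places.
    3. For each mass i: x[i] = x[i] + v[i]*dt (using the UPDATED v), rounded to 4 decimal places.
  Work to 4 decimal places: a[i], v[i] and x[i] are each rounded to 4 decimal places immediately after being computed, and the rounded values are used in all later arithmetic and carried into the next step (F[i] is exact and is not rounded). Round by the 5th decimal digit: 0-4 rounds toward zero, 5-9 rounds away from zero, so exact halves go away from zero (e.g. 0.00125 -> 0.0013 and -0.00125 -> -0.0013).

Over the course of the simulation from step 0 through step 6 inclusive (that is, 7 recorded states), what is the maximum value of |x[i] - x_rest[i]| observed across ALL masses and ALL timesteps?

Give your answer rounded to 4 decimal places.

Step 0: x=[8.0000 10.0000 19.0000] v=[0.0000 0.0000 0.0000]
Step 1: x=[7.6250 10.4375 18.8125] v=[-1.5000 1.7500 -0.7500]
Step 2: x=[6.9492 11.2227 18.4766] v=[-2.7031 3.1406 -1.3438]
Step 3: x=[6.1062 12.1941 18.0623] v=[-3.3720 3.8857 -1.6573]
Step 4: x=[5.2621 13.1518 17.6562] v=[-3.3766 3.8308 -1.6244]
Step 5: x=[4.5822 13.8979 17.3436] v=[-2.7197 2.9845 -1.2505]
Step 6: x=[4.1981 14.2772 17.1906] v=[-1.5363 1.5170 -0.6119]
Max displacement = 2.2772

Answer: 2.2772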